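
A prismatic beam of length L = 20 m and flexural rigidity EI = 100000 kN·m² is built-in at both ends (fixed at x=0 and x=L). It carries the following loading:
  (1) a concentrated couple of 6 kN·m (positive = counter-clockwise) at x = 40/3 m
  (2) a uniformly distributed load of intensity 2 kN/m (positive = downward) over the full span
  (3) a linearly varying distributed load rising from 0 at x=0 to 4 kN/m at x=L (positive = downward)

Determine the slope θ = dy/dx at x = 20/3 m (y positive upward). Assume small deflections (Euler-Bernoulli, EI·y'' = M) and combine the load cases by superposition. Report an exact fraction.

θ(20/3) = -1267/607500 rad

Load 1 — applied couple M₀=6 kN·m at a=40/3 m (b=L-a=20/3):
  θ_1 = (R_Ax²/2 - M_Ax)/EI  [x≤a] with R_A=2/5, M_A=2 = ((2/5)·(20/3)²/2 - 2·(20/3))/100000 = -1/22500 rad
Load 2 — uniform load w=2 kN/m over full span:
  θ_2 = -wx(L-x)(L-2x)/(12EI) = -2·(20/3)·(20-(20/3))·(20-2·(20/3))/(12·100000) = -2/2025 rad
Load 3 — triangular load w₀=4 kN/m (0→w₀ over full span):
  θ_3 = -w₀(2x(L-x)(L-2x)(x+2L)+x²(L-x)²)/(120LEI) = -4·(2·(20/3)·(20-(20/3))·(20-2·(20/3))·((20/3)+2·20)+(20/3)²·(20-(20/3))²)/(120·20·100000) = -32/30375 rad
Superposition: θ = Σ θ_i = -1267/607500 rad ≈ -0.002086 rad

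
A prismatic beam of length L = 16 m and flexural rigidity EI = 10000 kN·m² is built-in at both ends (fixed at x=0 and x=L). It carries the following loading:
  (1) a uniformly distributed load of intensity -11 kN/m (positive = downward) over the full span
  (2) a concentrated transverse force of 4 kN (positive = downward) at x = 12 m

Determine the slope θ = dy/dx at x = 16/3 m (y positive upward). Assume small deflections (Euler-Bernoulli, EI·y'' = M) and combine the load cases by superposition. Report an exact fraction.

θ(16/3) = 1372/50625 rad

Load 1 — uniform load w=-11 kN/m over full span:
  θ_1 = -wx(L-x)(L-2x)/(12EI) = -(-11)·(16/3)·(16-(16/3))·(16-2·(16/3))/(12·10000) = 1408/50625 rad
Load 2 — point force P=4 kN at a=12 m (b=L-a=4):
  θ_2 = -Pb²x(2aL-(3a+b)x)/(2L³EI)  [x≤a] = -4·4²·(16/3)·(2·12·16-(3·12+4)·(16/3))/(2·16³·10000) = -4/5625 rad
Superposition: θ = Σ θ_i = 1372/50625 rad ≈ 0.027101 rad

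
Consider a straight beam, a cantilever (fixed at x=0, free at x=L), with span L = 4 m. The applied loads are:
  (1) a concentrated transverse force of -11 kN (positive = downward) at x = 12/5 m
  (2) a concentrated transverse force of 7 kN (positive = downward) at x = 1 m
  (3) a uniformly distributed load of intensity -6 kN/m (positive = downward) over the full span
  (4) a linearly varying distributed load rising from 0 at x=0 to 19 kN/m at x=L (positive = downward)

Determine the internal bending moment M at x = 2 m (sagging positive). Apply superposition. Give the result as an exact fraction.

M(2) = -229/15 kN·m

Load 1 — point force P=-11 kN at a=12/5 m (b=L-a=8/5):
  M_1 = -P(a-x)  [x≤a] = -(-11)·((12/5)-2) = 22/5 kN·m
Load 2 — point force P=7 kN at a=1 m (b=L-a=3):
  M_2 = 0  [x>a] = 0 kN·m
Load 3 — uniform load w=-6 kN/m over full span:
  M_3 = -w(L-x)²/2 = -(-6)·(4-2)²/2 = 12 kN·m
Load 4 — triangular load w₀=19 kN/m (0→w₀ over full span):
  M_4 = w₀Lx/2 - w₀L²/3 - w₀x³/(6L) = 19·4·2/2 - 19·4²/3 - 19·2³/(6·4) = -95/3 kN·m
Superposition: M = Σ M_i = -229/15 kN·m ≈ -15.266667 kN·m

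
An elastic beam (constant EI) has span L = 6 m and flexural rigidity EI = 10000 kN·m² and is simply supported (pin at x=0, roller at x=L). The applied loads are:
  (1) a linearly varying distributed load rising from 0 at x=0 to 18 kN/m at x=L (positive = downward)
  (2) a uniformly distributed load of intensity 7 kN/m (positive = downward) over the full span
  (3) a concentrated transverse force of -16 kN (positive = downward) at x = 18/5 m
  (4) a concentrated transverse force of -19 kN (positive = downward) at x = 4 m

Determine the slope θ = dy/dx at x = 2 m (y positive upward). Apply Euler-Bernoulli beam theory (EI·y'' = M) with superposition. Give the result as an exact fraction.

θ(2) = -35287/11250000 rad

Load 1 — triangular load w₀=18 kN/m (0→w₀ over full span):
  θ_1 = -w₀(7L⁴-30L²x²+15x⁴)/(360LEI) = -18·(7·6⁴-30·6²·2²+15·2⁴)/(360·6·10000) = -13/3125 rad
Load 2 — uniform load w=7 kN/m over full span:
  θ_2 = -w(L³-6Lx²+4x³)/(24EI) = -7·(6³-6·6·2²+4·2³)/(24·10000) = -91/30000 rad
Load 3 — point force P=-16 kN at a=18/5 m (b=L-a=12/5):
  θ_3 = -Pb(L²-b²-3x²)/(6LEI)  [x≤a] = -(-16)·(12/5)·(6²-(12/5)²-3·2²)/(6·6·10000) = 152/78125 rad
Load 4 — point force P=-19 kN at a=4 m (b=L-a=2):
  θ_4 = -Pb(L²-b²-3x²)/(6LEI)  [x≤a] = -(-19)·2·(6²-2²-3·2²)/(6·6·10000) = 19/9000 rad
Superposition: θ = Σ θ_i = -35287/11250000 rad ≈ -0.003137 rad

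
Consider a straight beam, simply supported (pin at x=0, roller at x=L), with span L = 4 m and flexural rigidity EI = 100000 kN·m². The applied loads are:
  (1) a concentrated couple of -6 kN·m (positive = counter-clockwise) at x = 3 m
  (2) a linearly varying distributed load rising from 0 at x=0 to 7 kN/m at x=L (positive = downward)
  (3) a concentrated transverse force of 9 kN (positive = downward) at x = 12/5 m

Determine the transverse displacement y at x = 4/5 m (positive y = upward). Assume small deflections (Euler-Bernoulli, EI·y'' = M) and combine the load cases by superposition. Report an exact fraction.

y(4/5) = -480349/4687500000 m

Load 1 — applied couple M₀=-6 kN·m at a=3 m (b=L-a=1):
  y_1 = (M₀x³/(6L)+C₁x)/EI  [x≤a] with C₁=M₀(3b²-L²)/(6L)=13/4 = ((-6)·(4/5)³/(6·4)+(13/4)·(4/5))/100000 = 309/12500000 m
Load 2 — triangular load w₀=7 kN/m (0→w₀ over full span):
  y_2 = -w₀x(7L⁴-10L²x²+3x⁴)/(360LEI) = -7·(4/5)·(7·4⁴-10·4²·(4/5)²+3·(4/5)⁴)/(360·4·100000) = -9632/146484375 m
Load 3 — point force P=9 kN at a=12/5 m (b=L-a=8/5):
  y_3 = -Pbx(L²-b²-x²)/(6LEI)  [x≤a] = -9·(8/5)·(4/5)·(4²-(8/5)²-(4/5)²)/(6·4·100000) = -24/390625 m
Superposition: y = Σ y_i = -480349/4687500000 m ≈ -0.000102 m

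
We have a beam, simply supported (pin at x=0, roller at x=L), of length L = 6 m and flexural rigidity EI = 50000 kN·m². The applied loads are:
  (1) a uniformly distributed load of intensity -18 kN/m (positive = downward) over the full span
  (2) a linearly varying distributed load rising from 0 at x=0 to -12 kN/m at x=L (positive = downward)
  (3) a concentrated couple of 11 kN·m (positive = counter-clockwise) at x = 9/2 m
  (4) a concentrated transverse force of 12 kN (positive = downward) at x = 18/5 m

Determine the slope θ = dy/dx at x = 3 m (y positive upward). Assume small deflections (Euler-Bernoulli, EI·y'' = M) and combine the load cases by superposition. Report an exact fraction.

θ(3) = -259/100000000 rad

Load 1 — uniform load w=-18 kN/m over full span:
  θ_1 = -w(L³-6Lx²+4x³)/(24EI) = -(-18)·(6³-6·6·3²+4·3³)/(24·50000) = 0 rad
Load 2 — triangular load w₀=-12 kN/m (0→w₀ over full span):
  θ_2 = -w₀(7L⁴-30L²x²+15x⁴)/(360LEI) = -(-12)·(7·6⁴-30·6²·3²+15·3⁴)/(360·6·50000) = 63/1000000 rad
Load 3 — applied couple M₀=11 kN·m at a=9/2 m (b=L-a=3/2):
  θ_3 = (M₀x²/(2L)+C₁)/EI  [x≤a] with C₁=M₀(3b²-L²)/(6L)=-143/16 = (11·3²/(2·6)+(-143/16))/50000 = -11/800000 rad
Load 4 — point force P=12 kN at a=18/5 m (b=L-a=12/5):
  θ_4 = -Pb(L²-b²-3x²)/(6LEI)  [x≤a] = -12·(12/5)·(6²-(12/5)²-3·3²)/(6·6·50000) = -81/1562500 rad
Superposition: θ = Σ θ_i = -259/100000000 rad ≈ -0.000003 rad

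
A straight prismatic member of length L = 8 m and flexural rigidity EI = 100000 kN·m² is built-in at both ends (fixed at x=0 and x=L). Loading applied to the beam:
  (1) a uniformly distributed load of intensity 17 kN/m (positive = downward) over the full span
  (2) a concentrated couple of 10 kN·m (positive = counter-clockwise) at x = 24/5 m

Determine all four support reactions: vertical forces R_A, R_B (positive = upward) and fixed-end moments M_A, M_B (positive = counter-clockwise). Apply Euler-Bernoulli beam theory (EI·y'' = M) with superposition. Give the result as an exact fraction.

Load 1 — uniform load w=17 kN/m over full span:
  R_A = wL/2 = 17·8/2 = 68 kN
  M_A = wL²/12 = 17·8²/12 = 272/3 kN·m
  R_B = wL/2 = 17·8/2 = 68 kN
  M_B = -wL²/12 = -17·8²/12 = -272/3 kN·m
Load 2 — applied couple M₀=10 kN·m at a=24/5 m (b=L-a=16/5):
  R_A = 6M₀ab/L³ = 6·10·(24/5)·(16/5)/8³ = 9/5 kN
  M_A = M₀b(2a-b)/L² = 10·(16/5)·(2·(24/5)-(16/5))/8² = 16/5 kN·m
  R_B = -6M₀ab/L³ = -6·10·(24/5)·(16/5)/8³ = -9/5 kN
  M_B = M₀a(2b-a)/L² = 10·(24/5)·(2·(16/5)-(24/5))/8² = 6/5 kN·m
Superposition: R_A = 349/5 kN, M_A = 1408/15 kN·m, R_B = 331/5 kN, M_B = -1342/15 kN·m

R_A = 349/5 kN, M_A = 1408/15 kN·m, R_B = 331/5 kN, M_B = -1342/15 kN·m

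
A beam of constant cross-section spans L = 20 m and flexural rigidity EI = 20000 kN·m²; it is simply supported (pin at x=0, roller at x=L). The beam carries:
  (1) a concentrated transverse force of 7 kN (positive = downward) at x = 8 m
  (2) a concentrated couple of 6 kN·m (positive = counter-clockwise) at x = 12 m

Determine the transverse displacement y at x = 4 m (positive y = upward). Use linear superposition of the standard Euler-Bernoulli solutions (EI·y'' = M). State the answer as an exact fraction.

y(4) = -111/3125 m

Load 1 — point force P=7 kN at a=8 m (b=L-a=12):
  y_1 = -Pbx(L²-b²-x²)/(6LEI)  [x≤a] = -7·12·4·(20²-12²-4²)/(6·20·20000) = -21/625 m
Load 2 — applied couple M₀=6 kN·m at a=12 m (b=L-a=8):
  y_2 = (M₀x³/(6L)+C₁x)/EI  [x≤a] with C₁=M₀(3b²-L²)/(6L)=-52/5 = (6·4³/(6·20)+(-52/5)·4)/20000 = -6/3125 m
Superposition: y = Σ y_i = -111/3125 m ≈ -0.035520 m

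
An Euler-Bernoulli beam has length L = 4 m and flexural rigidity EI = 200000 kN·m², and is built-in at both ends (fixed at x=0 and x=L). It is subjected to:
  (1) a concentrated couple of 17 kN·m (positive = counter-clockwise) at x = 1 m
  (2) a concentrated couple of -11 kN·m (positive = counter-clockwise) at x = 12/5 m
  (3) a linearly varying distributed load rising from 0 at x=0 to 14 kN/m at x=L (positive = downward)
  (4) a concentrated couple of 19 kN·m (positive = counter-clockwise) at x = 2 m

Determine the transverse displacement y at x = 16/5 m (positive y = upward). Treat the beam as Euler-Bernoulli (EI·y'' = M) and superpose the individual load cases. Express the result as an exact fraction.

y(16/5) = -1999/18750000000 m

Load 1 — applied couple M₀=17 kN·m at a=1 m (b=L-a=3):
  y_1 = (R_Ax³/6 - M_Ax²/2 - M₀(x-a)²/2)/EI  [x>a] with R_A=153/32, M_A=-51/16 = ((153/32)·(16/5)³/6 - (-51/16)·(16/5)²/2 - 17·((16/5)-1)²/2)/200000 = 323/50000000 m
Load 2 — applied couple M₀=-11 kN·m at a=12/5 m (b=L-a=8/5):
  y_2 = (R_Ax³/6 - M_Ax²/2 - M₀(x-a)²/2)/EI  [x>a] with R_A=-99/25, M_A=-88/25 = ((-99/25)·(16/5)³/6 - (-88/25)·(16/5)²/2 - (-11)·((16/5)-(12/5))²/2)/200000 = -33/78125000 m
Load 3 — triangular load w₀=14 kN/m (0→w₀ over full span):
  y_3 = -w₀x²(L-x)²(x+2L)/(120LEI) = -14·(16/5)²·(4-(16/5))²·((16/5)+2·4)/(120·4·200000) = -1568/146484375 m
Load 4 — applied couple M₀=19 kN·m at a=2 m (b=L-a=2):
  y_4 = (R_Ax³/6 - M_Ax²/2 - M₀(x-a)²/2)/EI  [x>a] with R_A=57/8, M_A=19/4 = ((57/8)·(16/5)³/6 - (19/4)·(16/5)²/2 - 19·((16/5)-2)²/2)/200000 = 57/12500000 m
Superposition: y = Σ y_i = -1999/18750000000 m ≈ -0.000000 m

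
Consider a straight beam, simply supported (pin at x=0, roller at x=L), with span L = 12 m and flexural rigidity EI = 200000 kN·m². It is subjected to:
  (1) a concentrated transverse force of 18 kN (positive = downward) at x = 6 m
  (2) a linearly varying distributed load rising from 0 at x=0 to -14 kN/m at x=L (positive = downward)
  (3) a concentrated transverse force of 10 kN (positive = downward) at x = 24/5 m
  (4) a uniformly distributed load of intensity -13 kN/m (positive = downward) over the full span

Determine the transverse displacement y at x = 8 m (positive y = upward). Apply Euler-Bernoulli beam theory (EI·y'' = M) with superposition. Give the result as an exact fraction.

y(8) = 110003/5625000 m

Load 1 — point force P=18 kN at a=6 m (b=L-a=6):
  y_1 = -Pa(L-x)(2Lx-a²-x²)/(6LEI)  [x>a] = -18·6·(12-8)·(2·12·8-6²-8²)/(6·12·200000) = -69/25000 m
Load 2 — triangular load w₀=-14 kN/m (0→w₀ over full span):
  y_2 = -w₀x(7L⁴-10L²x²+3x⁴)/(360LEI) = -(-14)·8·(7·12⁴-10·12²·8²+3·8⁴)/(360·12·200000) = 238/28125 m
Load 3 — point force P=10 kN at a=24/5 m (b=L-a=36/5):
  y_3 = -Pa(L-x)(2Lx-a²-x²)/(6LEI)  [x>a] = -10·(24/5)·(12-8)·(2·12·8-(24/5)²-8²)/(6·12·200000) = -328/234375 m
Load 4 — uniform load w=-13 kN/m over full span:
  y_4 = -wx(L³-2Lx²+x³)/(24EI) = -(-13)·8·(12³-2·12·8²+8³)/(24·200000) = 143/9375 m
Superposition: y = Σ y_i = 110003/5625000 m ≈ 0.019556 m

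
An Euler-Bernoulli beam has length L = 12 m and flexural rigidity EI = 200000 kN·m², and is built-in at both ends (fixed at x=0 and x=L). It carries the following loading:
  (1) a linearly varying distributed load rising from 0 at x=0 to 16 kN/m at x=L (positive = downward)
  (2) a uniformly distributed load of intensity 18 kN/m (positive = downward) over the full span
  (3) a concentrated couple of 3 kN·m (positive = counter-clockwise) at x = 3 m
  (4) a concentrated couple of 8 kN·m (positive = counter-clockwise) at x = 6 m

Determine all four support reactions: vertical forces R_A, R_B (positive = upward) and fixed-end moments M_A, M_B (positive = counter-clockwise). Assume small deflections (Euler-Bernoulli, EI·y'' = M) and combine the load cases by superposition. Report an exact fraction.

Load 1 — triangular load w₀=16 kN/m (0→w₀ over full span):
  R_A = 3w₀L/20 = 3·16·12/20 = 144/5 kN
  M_A = w₀L²/30 = 16·12²/30 = 384/5 kN·m
  R_B = 7w₀L/20 = 7·16·12/20 = 336/5 kN
  M_B = -w₀L²/20 = -16·12²/20 = -576/5 kN·m
Load 2 — uniform load w=18 kN/m over full span:
  R_A = wL/2 = 18·12/2 = 108 kN
  M_A = wL²/12 = 18·12²/12 = 216 kN·m
  R_B = wL/2 = 18·12/2 = 108 kN
  M_B = -wL²/12 = -18·12²/12 = -216 kN·m
Load 3 — applied couple M₀=3 kN·m at a=3 m (b=L-a=9):
  R_A = 6M₀ab/L³ = 6·3·3·9/12³ = 9/32 kN
  M_A = M₀b(2a-b)/L² = 3·9·(2·3-9)/12² = -9/16 kN·m
  R_B = -6M₀ab/L³ = -6·3·3·9/12³ = -9/32 kN
  M_B = M₀a(2b-a)/L² = 3·3·(2·9-3)/12² = 15/16 kN·m
Load 4 — applied couple M₀=8 kN·m at a=6 m (b=L-a=6):
  R_A = 6M₀ab/L³ = 6·8·6·6/12³ = 1 kN
  M_A = M₀b(2a-b)/L² = 8·6·(2·6-6)/12² = 2 kN·m
  R_B = -6M₀ab/L³ = -6·8·6·6/12³ = -1 kN
  M_B = M₀a(2b-a)/L² = 8·6·(2·6-6)/12² = 2 kN·m
Superposition: R_A = 22093/160 kN, M_A = 23539/80 kN·m, R_B = 27827/160 kN, M_B = -26261/80 kN·m

R_A = 22093/160 kN, M_A = 23539/80 kN·m, R_B = 27827/160 kN, M_B = -26261/80 kN·m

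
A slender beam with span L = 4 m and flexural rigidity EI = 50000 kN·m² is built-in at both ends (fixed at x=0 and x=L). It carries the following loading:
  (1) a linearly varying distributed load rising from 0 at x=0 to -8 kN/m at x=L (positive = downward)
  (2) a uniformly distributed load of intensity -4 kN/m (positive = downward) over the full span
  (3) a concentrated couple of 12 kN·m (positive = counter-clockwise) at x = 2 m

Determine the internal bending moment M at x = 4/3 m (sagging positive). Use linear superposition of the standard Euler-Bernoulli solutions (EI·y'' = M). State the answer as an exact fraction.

M(4/3) = -49/405 kN·m

Load 1 — triangular load w₀=-8 kN/m (0→w₀ over full span):
  M_1 = 3w₀Lx/20 - w₀L²/30 - w₀x³/(6L) = 3·(-8)·4·(4/3)/20 - (-8)·4²/30 - (-8)·(4/3)³/(6·4) = -544/405 kN·m
Load 2 — uniform load w=-4 kN/m over full span:
  M_2 = wLx/2 - wL²/12 - wx²/2 = (-4)·4·(4/3)/2 - (-4)·4²/12 - (-4)·(4/3)²/2 = -16/9 kN·m
Load 3 — applied couple M₀=12 kN·m at a=2 m (b=L-a=2):
  M_3 = R_Ax - M_A  [x≤a] with R_A=9/2, M_A=3 = (9/2)·(4/3) - 3 = 3 kN·m
Superposition: M = Σ M_i = -49/405 kN·m ≈ -0.120988 kN·m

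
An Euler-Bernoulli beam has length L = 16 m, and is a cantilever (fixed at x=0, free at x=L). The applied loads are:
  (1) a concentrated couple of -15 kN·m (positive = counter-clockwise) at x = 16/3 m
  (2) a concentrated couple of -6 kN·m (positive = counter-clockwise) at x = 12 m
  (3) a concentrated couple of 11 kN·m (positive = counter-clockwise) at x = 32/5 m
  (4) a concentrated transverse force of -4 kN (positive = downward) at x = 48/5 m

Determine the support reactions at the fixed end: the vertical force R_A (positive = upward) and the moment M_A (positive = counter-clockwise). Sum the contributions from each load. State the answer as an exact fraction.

Load 1 — applied couple M₀=-15 kN·m at a=16/3 m (b=L-a=32/3):
  R_A = 0 kN
  M_A = -M₀ = -(-15) = 15 kN·m
Load 2 — applied couple M₀=-6 kN·m at a=12 m (b=L-a=4):
  R_A = 0 kN
  M_A = -M₀ = -(-6) = 6 kN·m
Load 3 — applied couple M₀=11 kN·m at a=32/5 m (b=L-a=48/5):
  R_A = 0 kN
  M_A = -M₀ = -11 kN·m
Load 4 — point force P=-4 kN at a=48/5 m (b=L-a=32/5):
  R_A = P = (-4) = -4 kN
  M_A = Pa = (-4)·(48/5) = -192/5 kN·m
Superposition: R_A = -4 kN, M_A = -142/5 kN·m

R_A = -4 kN, M_A = -142/5 kN·m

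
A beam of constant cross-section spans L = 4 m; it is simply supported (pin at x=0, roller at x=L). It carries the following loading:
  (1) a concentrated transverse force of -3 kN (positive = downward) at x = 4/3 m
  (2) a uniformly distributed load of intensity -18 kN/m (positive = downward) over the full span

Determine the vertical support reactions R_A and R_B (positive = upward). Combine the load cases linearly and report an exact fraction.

Load 1 — point force P=-3 kN at a=4/3 m (b=L-a=8/3):
  R_A = Pb/L = (-3)·(8/3)/4 = -2 kN
  R_B = Pa/L = (-3)·(4/3)/4 = -1 kN
Load 2 — uniform load w=-18 kN/m over full span:
  R_A = wL/2 = (-18)·4/2 = -36 kN
  R_B = wL/2 = (-18)·4/2 = -36 kN
Superposition: R_A = -38 kN, R_B = -37 kN

R_A = -38 kN, R_B = -37 kN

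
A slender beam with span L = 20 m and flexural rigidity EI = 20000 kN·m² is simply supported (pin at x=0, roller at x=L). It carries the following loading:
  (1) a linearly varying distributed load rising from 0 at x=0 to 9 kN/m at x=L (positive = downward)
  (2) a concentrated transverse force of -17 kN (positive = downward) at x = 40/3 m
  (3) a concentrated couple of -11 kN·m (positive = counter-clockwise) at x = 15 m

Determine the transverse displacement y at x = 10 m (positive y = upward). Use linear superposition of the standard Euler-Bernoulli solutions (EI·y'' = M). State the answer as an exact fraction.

Load 1 — triangular load w₀=9 kN/m (0→w₀ over full span):
  y_1 = -w₀x(7L⁴-10L²x²+3x⁴)/(360LEI) = -9·10·(7·20⁴-10·20²·10²+3·10⁴)/(360·20·20000) = -15/32 m
Load 2 — point force P=-17 kN at a=40/3 m (b=L-a=20/3):
  y_2 = -Pbx(L²-b²-x²)/(6LEI)  [x≤a] = -(-17)·(20/3)·10·(20²-(20/3)²-10²)/(6·20·20000) = 391/3240 m
Load 3 — applied couple M₀=-11 kN·m at a=15 m (b=L-a=5):
  y_3 = (M₀x³/(6L)+C₁x)/EI  [x≤a] with C₁=M₀(3b²-L²)/(6L)=715/24 = ((-11)·10³/(6·20)+(715/24)·10)/20000 = 33/3200 m
Superposition: y = Σ y_i = -87547/259200 m ≈ -0.337758 m

y(10) = -87547/259200 m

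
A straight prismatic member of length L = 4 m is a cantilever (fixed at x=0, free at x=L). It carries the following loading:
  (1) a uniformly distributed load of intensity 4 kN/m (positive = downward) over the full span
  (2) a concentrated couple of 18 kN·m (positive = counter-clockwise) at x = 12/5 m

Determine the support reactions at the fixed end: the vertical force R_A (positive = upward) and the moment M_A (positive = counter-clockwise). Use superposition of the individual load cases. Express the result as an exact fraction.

Load 1 — uniform load w=4 kN/m over full span:
  R_A = wL = 4·4 = 16 kN
  M_A = wL²/2 = 4·4²/2 = 32 kN·m
Load 2 — applied couple M₀=18 kN·m at a=12/5 m (b=L-a=8/5):
  R_A = 0 kN
  M_A = -M₀ = -18 kN·m
Superposition: R_A = 16 kN, M_A = 14 kN·m

R_A = 16 kN, M_A = 14 kN·m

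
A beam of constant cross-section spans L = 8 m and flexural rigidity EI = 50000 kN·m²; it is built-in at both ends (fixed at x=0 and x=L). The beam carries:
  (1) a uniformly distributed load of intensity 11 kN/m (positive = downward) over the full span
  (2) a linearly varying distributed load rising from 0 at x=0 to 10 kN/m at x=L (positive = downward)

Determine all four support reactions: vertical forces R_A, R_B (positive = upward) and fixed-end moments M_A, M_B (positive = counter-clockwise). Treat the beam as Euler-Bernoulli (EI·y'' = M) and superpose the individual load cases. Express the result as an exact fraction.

Load 1 — uniform load w=11 kN/m over full span:
  R_A = wL/2 = 11·8/2 = 44 kN
  M_A = wL²/12 = 11·8²/12 = 176/3 kN·m
  R_B = wL/2 = 11·8/2 = 44 kN
  M_B = -wL²/12 = -11·8²/12 = -176/3 kN·m
Load 2 — triangular load w₀=10 kN/m (0→w₀ over full span):
  R_A = 3w₀L/20 = 3·10·8/20 = 12 kN
  M_A = w₀L²/30 = 10·8²/30 = 64/3 kN·m
  R_B = 7w₀L/20 = 7·10·8/20 = 28 kN
  M_B = -w₀L²/20 = -10·8²/20 = -32 kN·m
Superposition: R_A = 56 kN, M_A = 80 kN·m, R_B = 72 kN, M_B = -272/3 kN·m

R_A = 56 kN, M_A = 80 kN·m, R_B = 72 kN, M_B = -272/3 kN·m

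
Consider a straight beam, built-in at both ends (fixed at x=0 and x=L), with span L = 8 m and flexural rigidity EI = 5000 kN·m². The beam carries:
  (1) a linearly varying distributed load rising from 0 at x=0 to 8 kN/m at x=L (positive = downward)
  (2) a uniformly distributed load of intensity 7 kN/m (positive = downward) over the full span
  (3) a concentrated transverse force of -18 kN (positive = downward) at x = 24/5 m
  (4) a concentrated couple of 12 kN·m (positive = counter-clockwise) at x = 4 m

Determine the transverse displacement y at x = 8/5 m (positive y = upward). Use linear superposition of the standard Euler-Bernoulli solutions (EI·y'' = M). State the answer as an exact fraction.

y(8/5) = -204476/29296875 m

Load 1 — triangular load w₀=8 kN/m (0→w₀ over full span):
  y_1 = -w₀x²(L-x)²(x+2L)/(120LEI) = -8·(8/5)²·(8-(8/5))²·((8/5)+2·8)/(120·8·5000) = -90112/29296875 m
Load 2 — uniform load w=7 kN/m over full span:
  y_2 = -wx²(L-x)²/(24EI) = -7·(8/5)²·(8-(8/5))²/(24·5000) = -7168/1171875 m
Load 3 — point force P=-18 kN at a=24/5 m (b=L-a=16/5):
  y_3 = -Pb²x²(3aL-(3a+b)x)/(6L³EI)  [x≤a] = -(-18)·(16/5)²·(8/5)²·(3·(24/5)·8-(3·(24/5)+(16/5))·(8/5))/(6·8³·5000) = 26112/9765625 m
Load 4 — applied couple M₀=12 kN·m at a=4 m (b=L-a=4):
  y_4 = (R_Ax³/6 - M_Ax²/2)/EI  [x≤a] with R_A=9/4, M_A=3 = ((9/4)·(8/5)³/6 - 3·(8/5)²/2)/5000 = -36/78125 m
Superposition: y = Σ y_i = -204476/29296875 m ≈ -0.006979 m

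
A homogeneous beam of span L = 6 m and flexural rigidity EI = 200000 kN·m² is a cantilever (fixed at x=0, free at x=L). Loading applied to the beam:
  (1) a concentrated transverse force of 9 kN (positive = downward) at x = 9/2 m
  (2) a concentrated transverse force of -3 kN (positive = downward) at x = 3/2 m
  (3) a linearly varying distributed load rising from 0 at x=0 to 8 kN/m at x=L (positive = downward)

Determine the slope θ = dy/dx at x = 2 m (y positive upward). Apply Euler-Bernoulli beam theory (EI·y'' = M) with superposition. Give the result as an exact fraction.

θ(2) = -589/576000 rad

Load 1 — point force P=9 kN at a=9/2 m (b=L-a=3/2):
  θ_1 = -Px(2a-x)/(2EI)  [x≤a] = -9·2·(2·(9/2)-2)/(2·200000) = -63/200000 rad
Load 2 — point force P=-3 kN at a=3/2 m (b=L-a=9/2):
  θ_2 = -Pa²/(2EI)  [x>a] = -(-3)·(3/2)²/(2·200000) = 27/1600000 rad
Load 3 — triangular load w₀=8 kN/m (0→w₀ over full span):
  θ_3 = (w₀Lx²/4-w₀L²x/3-w₀x⁴/(24L))/EI = (8·6·2²/4-8·6²·2/3-8·2⁴/(24·6))/200000 = -163/225000 rad
Superposition: θ = Σ θ_i = -589/576000 rad ≈ -0.001023 rad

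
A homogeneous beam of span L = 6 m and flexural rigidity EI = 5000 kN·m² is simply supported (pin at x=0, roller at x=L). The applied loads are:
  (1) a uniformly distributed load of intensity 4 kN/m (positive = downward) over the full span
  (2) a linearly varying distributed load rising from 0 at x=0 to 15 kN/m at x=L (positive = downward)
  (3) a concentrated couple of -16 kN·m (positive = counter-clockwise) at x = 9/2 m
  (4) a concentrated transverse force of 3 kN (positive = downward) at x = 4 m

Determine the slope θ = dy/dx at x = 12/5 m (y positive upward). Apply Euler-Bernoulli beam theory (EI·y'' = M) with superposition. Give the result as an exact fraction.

Load 1 — uniform load w=4 kN/m over full span:
  θ_1 = -w(L³-6Lx²+4x³)/(24EI) = -4·(6³-6·6·(12/5)²+4·(12/5)³)/(24·5000) = -333/156250 rad
Load 2 — triangular load w₀=15 kN/m (0→w₀ over full span):
  θ_2 = -w₀(7L⁴-30L²x²+15x⁴)/(360LEI) = -15·(7·6⁴-30·6²·(12/5)²+15·(12/5)⁴)/(360·6·5000) = -2907/625000 rad
Load 3 — applied couple M₀=-16 kN·m at a=9/2 m (b=L-a=3/2):
  θ_3 = (M₀x²/(2L)+C₁)/EI  [x≤a] with C₁=M₀(3b²-L²)/(6L)=13 = ((-16)·(12/5)²/(2·6)+13)/5000 = 133/125000 rad
Load 4 — point force P=3 kN at a=4 m (b=L-a=2):
  θ_4 = -Pb(L²-b²-3x²)/(6LEI)  [x≤a] = -3·2·(6²-2²-3·(12/5)²)/(6·6·5000) = -23/46875 rad
Superposition: θ = Σ θ_i = -5821/937500 rad ≈ -0.006209 rad

θ(12/5) = -5821/937500 rad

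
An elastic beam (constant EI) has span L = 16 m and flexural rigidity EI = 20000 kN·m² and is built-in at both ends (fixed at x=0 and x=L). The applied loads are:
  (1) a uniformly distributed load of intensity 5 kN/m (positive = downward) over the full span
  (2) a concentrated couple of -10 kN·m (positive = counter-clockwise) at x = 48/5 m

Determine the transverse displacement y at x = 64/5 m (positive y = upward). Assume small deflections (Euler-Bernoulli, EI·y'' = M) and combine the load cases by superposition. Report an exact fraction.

Load 1 — uniform load w=5 kN/m over full span:
  y_1 = -wx²(L-x)²/(24EI) = -5·(64/5)²·(16-(64/5))²/(24·20000) = -4096/234375 m
Load 2 — applied couple M₀=-10 kN·m at a=48/5 m (b=L-a=32/5):
  y_2 = (R_Ax³/6 - M_Ax²/2 - M₀(x-a)²/2)/EI  [x>a] with R_A=-9/10, M_A=-16/5 = ((-9/10)·(64/5)³/6 - (-16/5)·(64/5)²/2 - (-10)·((64/5)-(48/5))²/2)/20000 = -24/390625 m
Superposition: y = Σ y_i = -20552/1171875 m ≈ -0.017538 m

y(64/5) = -20552/1171875 m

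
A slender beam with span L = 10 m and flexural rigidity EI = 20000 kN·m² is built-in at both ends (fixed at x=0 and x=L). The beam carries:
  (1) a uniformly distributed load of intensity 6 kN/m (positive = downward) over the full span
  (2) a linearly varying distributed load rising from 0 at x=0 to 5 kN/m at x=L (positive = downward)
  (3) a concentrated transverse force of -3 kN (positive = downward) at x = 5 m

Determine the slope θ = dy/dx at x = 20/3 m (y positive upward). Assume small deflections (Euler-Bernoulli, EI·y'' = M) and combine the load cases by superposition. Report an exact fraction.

Load 1 — uniform load w=6 kN/m over full span:
  θ_1 = -wx(L-x)(L-2x)/(12EI) = -6·(20/3)·(10-(20/3))·(10-2·(20/3))/(12·20000) = 1/540 rad
Load 2 — triangular load w₀=5 kN/m (0→w₀ over full span):
  θ_2 = -w₀(2x(L-x)(L-2x)(x+2L)+x²(L-x)²)/(120LEI) = -5·(2·(20/3)·(10-(20/3))·(10-2·(20/3))·((20/3)+2·10)+(20/3)²·(10-(20/3))²)/(120·10·20000) = 7/9720 rad
Load 3 — point force P=-3 kN at a=5 m (b=L-a=5):
  θ_3 = Pa²(L-x)(2bL-(3b+a)(L-x))/(2L³EI)  [x>a] = (-3)·5²·(10-(20/3))·(2·5·10-(3·5+5)·(10-(20/3)))/(2·10³·20000) = -1/4800 rad
Superposition: θ = Σ θ_i = 919/388800 rad ≈ 0.002364 rad

θ(20/3) = 919/388800 rad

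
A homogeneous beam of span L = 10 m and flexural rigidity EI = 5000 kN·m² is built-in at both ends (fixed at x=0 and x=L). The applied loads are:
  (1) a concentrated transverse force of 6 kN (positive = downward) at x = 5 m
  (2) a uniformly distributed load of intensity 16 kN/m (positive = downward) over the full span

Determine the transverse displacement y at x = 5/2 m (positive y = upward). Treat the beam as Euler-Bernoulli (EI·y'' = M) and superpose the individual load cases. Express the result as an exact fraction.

Load 1 — point force P=6 kN at a=5 m (b=L-a=5):
  y_1 = -Pb²x²(3aL-(3a+b)x)/(6L³EI)  [x≤a] = -6·5²·(5/2)²·(3·5·10-(3·5+5)·(5/2))/(6·10³·5000) = -1/320 m
Load 2 — uniform load w=16 kN/m over full span:
  y_2 = -wx²(L-x)²/(24EI) = -16·(5/2)²·(10-(5/2))²/(24·5000) = -3/64 m
Superposition: y = Σ y_i = -1/20 m ≈ -0.050000 m

y(5/2) = -1/20 m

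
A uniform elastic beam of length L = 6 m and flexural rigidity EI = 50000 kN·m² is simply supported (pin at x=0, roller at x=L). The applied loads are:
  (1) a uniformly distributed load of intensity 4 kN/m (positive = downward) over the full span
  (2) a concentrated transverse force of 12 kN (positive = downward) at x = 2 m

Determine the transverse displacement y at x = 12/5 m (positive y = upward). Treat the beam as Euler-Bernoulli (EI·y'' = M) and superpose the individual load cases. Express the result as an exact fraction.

y(12/5) = -4296/1953125 m

Load 1 — uniform load w=4 kN/m over full span:
  y_1 = -wx(L³-2Lx²+x³)/(24EI) = -4·(12/5)·(6³-2·6·(12/5)²+(12/5)³)/(24·50000) = -2511/1953125 m
Load 2 — point force P=12 kN at a=2 m (b=L-a=4):
  y_2 = -Pa(L-x)(2Lx-a²-x²)/(6LEI)  [x>a] = -12·2·(6-(12/5))·(2·6·(12/5)-2²-(12/5)²)/(6·6·50000) = -357/390625 m
Superposition: y = Σ y_i = -4296/1953125 m ≈ -0.002200 m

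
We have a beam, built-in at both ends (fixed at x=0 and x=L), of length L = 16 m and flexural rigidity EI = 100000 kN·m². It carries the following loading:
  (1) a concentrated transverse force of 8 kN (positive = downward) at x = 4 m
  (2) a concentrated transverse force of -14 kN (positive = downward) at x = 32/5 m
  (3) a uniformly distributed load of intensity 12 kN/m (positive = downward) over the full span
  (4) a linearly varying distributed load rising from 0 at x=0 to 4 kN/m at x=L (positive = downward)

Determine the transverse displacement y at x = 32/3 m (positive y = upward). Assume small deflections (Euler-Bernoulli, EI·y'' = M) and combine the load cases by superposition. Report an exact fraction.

Load 1 — point force P=8 kN at a=4 m (b=L-a=12):
  y_1 = -Pa²(L-x)²(3bL-(3b+a)(L-x))/(6L³EI)  [x>a] = -8·4²·(16-(32/3))²·(3·12·16-(3·12+4)·(16-(32/3)))/(6·16³·100000) = -136/253125 m
Load 2 — point force P=-14 kN at a=32/5 m (b=L-a=48/5):
  y_2 = -Pa²(L-x)²(3bL-(3b+a)(L-x))/(6L³EI)  [x>a] = -(-14)·(32/5)²·(16-(32/3))²·(3·(48/5)·16-(3·(48/5)+(32/5))·(16-(32/3)))/(6·16³·100000) = 57344/31640625 m
Load 3 — uniform load w=12 kN/m over full span:
  y_3 = -wx²(L-x)²/(24EI) = -12·(32/3)²·(16-(32/3))²/(24·100000) = -4096/253125 m
Load 4 — triangular load w₀=4 kN/m (0→w₀ over full span):
  y_4 = -w₀x²(L-x)²(x+2L)/(120LEI) = -4·(32/3)²·(16-(32/3))²·((32/3)+2·16)/(120·16·100000) = -32768/11390625 m
Superposition: y = Σ y_i = -5064104/284765625 m ≈ -0.017783 m

y(32/3) = -5064104/284765625 m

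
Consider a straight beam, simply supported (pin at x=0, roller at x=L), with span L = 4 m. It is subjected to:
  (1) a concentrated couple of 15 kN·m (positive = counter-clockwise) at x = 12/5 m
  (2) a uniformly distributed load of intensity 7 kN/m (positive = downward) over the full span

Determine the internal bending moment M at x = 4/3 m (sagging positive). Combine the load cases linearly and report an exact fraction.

Load 1 — applied couple M₀=15 kN·m at a=12/5 m (b=L-a=8/5):
  M_1 = M₀x/L  [x≤a] = 15·(4/3)/4 = 5 kN·m
Load 2 — uniform load w=7 kN/m over full span:
  M_2 = wx(L-x)/2 = 7·(4/3)·(4-(4/3))/2 = 112/9 kN·m
Superposition: M = Σ M_i = 157/9 kN·m ≈ 17.444444 kN·m

M(4/3) = 157/9 kN·m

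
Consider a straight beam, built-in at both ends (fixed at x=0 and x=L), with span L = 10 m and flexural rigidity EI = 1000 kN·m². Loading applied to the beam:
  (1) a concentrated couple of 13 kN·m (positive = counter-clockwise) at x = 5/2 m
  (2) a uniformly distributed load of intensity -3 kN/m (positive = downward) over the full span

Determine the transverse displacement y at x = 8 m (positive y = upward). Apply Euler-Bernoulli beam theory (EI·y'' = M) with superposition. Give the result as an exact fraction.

y(8) = 1527/40000 m

Load 1 — applied couple M₀=13 kN·m at a=5/2 m (b=L-a=15/2):
  y_1 = (R_Ax³/6 - M_Ax²/2 - M₀(x-a)²/2)/EI  [x>a] with R_A=117/80, M_A=-39/16 = ((117/80)·8³/6 - (-39/16)·8²/2 - 13·(8-(5/2))²/2)/1000 = 247/40000 m
Load 2 — uniform load w=-3 kN/m over full span:
  y_2 = -wx²(L-x)²/(24EI) = -(-3)·8²·(10-8)²/(24·1000) = 4/125 m
Superposition: y = Σ y_i = 1527/40000 m ≈ 0.038175 m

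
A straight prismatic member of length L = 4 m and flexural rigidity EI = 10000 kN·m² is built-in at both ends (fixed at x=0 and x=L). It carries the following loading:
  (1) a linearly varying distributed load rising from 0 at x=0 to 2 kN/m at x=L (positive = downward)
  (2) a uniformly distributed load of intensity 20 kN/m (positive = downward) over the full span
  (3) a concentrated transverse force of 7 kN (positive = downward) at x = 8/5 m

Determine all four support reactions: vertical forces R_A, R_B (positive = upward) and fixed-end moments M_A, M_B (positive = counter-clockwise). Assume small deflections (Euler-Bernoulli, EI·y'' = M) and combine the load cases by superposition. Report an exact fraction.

R_A = 5717/125 kN, M_A = 11912/375 kN·m, R_B = 5658/125 kN, M_B = -11608/375 kN·m

Load 1 — triangular load w₀=2 kN/m (0→w₀ over full span):
  R_A = 3w₀L/20 = 3·2·4/20 = 6/5 kN
  M_A = w₀L²/30 = 2·4²/30 = 16/15 kN·m
  R_B = 7w₀L/20 = 7·2·4/20 = 14/5 kN
  M_B = -w₀L²/20 = -2·4²/20 = -8/5 kN·m
Load 2 — uniform load w=20 kN/m over full span:
  R_A = wL/2 = 20·4/2 = 40 kN
  M_A = wL²/12 = 20·4²/12 = 80/3 kN·m
  R_B = wL/2 = 20·4/2 = 40 kN
  M_B = -wL²/12 = -20·4²/12 = -80/3 kN·m
Load 3 — point force P=7 kN at a=8/5 m (b=L-a=12/5):
  R_A = Pb²(3a+b)/L³ = 7·(12/5)²·(3·(8/5)+(12/5))/4³ = 567/125 kN
  M_A = Pab²/L² = 7·(8/5)·(12/5)²/4² = 504/125 kN·m
  R_B = Pa²(a+3b)/L³ = 7·(8/5)²·((8/5)+3·(12/5))/4³ = 308/125 kN
  M_B = -Pa²b/L² = -7·(8/5)²·(12/5)/4² = -336/125 kN·m
Superposition: R_A = 5717/125 kN, M_A = 11912/375 kN·m, R_B = 5658/125 kN, M_B = -11608/375 kN·m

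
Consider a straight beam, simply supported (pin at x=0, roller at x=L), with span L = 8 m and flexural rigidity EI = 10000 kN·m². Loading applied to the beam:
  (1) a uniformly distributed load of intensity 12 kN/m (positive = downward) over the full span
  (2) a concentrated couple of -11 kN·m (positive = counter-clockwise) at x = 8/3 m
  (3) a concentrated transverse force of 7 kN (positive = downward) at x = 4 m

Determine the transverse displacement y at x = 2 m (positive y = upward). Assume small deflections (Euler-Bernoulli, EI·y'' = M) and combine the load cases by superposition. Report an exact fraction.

Load 1 — uniform load w=12 kN/m over full span:
  y_1 = -wx(L³-2Lx²+x³)/(24EI) = -12·2·(8³-2·8·2²+2³)/(24·10000) = -57/1250 m
Load 2 — applied couple M₀=-11 kN·m at a=8/3 m (b=L-a=16/3):
  y_2 = (M₀x³/(6L)+C₁x)/EI  [x≤a] with C₁=M₀(3b²-L²)/(6L)=-44/9 = ((-11)·2³/(6·8)+(-44/9)·2)/10000 = -209/180000 m
Load 3 — point force P=7 kN at a=4 m (b=L-a=4):
  y_3 = -Pbx(L²-b²-x²)/(6LEI)  [x≤a] = -7·4·2·(8²-4²-2²)/(6·8·10000) = -77/15000 m
Superposition: y = Σ y_i = -9341/180000 m ≈ -0.051894 m

y(2) = -9341/180000 m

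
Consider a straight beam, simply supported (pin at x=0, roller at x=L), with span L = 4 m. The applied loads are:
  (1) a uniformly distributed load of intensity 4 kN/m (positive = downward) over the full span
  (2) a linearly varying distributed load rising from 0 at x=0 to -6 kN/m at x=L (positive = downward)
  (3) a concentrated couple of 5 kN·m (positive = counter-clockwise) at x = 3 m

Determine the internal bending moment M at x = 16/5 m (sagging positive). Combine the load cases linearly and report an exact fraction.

M(16/5) = -61/125 kN·m

Load 1 — uniform load w=4 kN/m over full span:
  M_1 = wx(L-x)/2 = 4·(16/5)·(4-(16/5))/2 = 128/25 kN·m
Load 2 — triangular load w₀=-6 kN/m (0→w₀ over full span):
  M_2 = w₀Lx/6 - w₀x³/(6L) = (-6)·4·(16/5)/6 - (-6)·(16/5)³/(6·4) = -576/125 kN·m
Load 3 — applied couple M₀=5 kN·m at a=3 m (b=L-a=1):
  M_3 = M₀x/L - M₀  [x>a] = 5·(16/5)/4 - 5 = -1 kN·m
Superposition: M = Σ M_i = -61/125 kN·m ≈ -0.488000 kN·m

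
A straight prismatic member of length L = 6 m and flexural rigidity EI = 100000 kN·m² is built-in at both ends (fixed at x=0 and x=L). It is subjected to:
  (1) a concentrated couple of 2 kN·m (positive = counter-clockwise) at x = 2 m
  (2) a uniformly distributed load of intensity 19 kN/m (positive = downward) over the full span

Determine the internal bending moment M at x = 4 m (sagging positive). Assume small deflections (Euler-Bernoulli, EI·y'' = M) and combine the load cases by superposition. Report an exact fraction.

Load 1 — applied couple M₀=2 kN·m at a=2 m (b=L-a=4):
  M_1 = R_Ax - M_A - M₀  [x>a] with R_A=4/9, M_A=0 = (4/9)·4 - 0 - 2 = -2/9 kN·m
Load 2 — uniform load w=19 kN/m over full span:
  M_2 = wLx/2 - wL²/12 - wx²/2 = 19·6·4/2 - 19·6²/12 - 19·4²/2 = 19 kN·m
Superposition: M = Σ M_i = 169/9 kN·m ≈ 18.777778 kN·m

M(4) = 169/9 kN·m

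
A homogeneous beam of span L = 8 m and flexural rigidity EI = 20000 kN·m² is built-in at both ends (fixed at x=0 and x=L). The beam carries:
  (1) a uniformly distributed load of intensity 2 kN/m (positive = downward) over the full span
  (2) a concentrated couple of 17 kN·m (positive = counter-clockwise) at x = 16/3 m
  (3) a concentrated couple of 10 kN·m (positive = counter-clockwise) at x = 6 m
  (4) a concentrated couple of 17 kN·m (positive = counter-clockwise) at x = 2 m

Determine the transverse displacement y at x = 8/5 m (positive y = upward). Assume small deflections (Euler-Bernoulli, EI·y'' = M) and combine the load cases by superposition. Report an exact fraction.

Load 1 — uniform load w=2 kN/m over full span:
  y_1 = -wx²(L-x)²/(24EI) = -2·(8/5)²·(8-(8/5))²/(24·20000) = -512/1171875 m
Load 2 — applied couple M₀=17 kN·m at a=16/3 m (b=L-a=8/3):
  y_2 = (R_Ax³/6 - M_Ax²/2)/EI  [x≤a] with R_A=17/6, M_A=17/3 = ((17/6)·(8/5)³/6 - (17/3)·(8/5)²/2)/20000 = -187/703125 m
Load 3 — applied couple M₀=10 kN·m at a=6 m (b=L-a=2):
  y_3 = (R_Ax³/6 - M_Ax²/2)/EI  [x≤a] with R_A=45/32, M_A=25/8 = ((45/32)·(8/5)³/6 - (25/8)·(8/5)²/2)/20000 = -19/125000 m
Load 4 — applied couple M₀=17 kN·m at a=2 m (b=L-a=6):
  y_4 = (R_Ax³/6 - M_Ax²/2)/EI  [x≤a] with R_A=153/64, M_A=-51/16 = ((153/64)·(8/5)³/6 - (-51/16)·(8/5)²/2)/20000 = 357/1250000 m
Superposition: y = Σ y_i = -32021/56250000 m ≈ -0.000569 m

y(8/5) = -32021/56250000 m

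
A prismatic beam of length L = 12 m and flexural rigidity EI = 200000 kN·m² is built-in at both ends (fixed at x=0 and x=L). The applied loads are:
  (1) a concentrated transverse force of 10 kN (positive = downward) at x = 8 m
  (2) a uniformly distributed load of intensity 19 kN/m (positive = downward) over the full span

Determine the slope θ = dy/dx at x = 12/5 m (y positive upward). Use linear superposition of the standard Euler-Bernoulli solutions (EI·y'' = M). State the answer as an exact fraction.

Load 1 — point force P=10 kN at a=8 m (b=L-a=4):
  θ_1 = -Pb²x(2aL-(3a+b)x)/(2L³EI)  [x≤a] = -10·4²·(12/5)·(2·8·12-(3·8+4)·(12/5))/(2·12³·200000) = -13/187500 rad
Load 2 — uniform load w=19 kN/m over full span:
  θ_2 = -wx(L-x)(L-2x)/(12EI) = -19·(12/5)·(12-(12/5))·(12-2·(12/5))/(12·200000) = -513/390625 rad
Superposition: θ = Σ θ_i = -6481/4687500 rad ≈ -0.001383 rad

θ(12/5) = -6481/4687500 rad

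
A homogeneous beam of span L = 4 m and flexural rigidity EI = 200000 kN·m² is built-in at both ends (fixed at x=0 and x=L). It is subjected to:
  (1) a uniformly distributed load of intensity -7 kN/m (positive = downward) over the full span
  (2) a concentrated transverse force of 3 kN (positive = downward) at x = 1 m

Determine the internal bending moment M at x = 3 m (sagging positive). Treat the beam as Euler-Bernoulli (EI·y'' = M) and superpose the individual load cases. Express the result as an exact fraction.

M(3) = -121/96 kN·m

Load 1 — uniform load w=-7 kN/m over full span:
  M_1 = wLx/2 - wL²/12 - wx²/2 = (-7)·4·3/2 - (-7)·4²/12 - (-7)·3²/2 = -7/6 kN·m
Load 2 — point force P=3 kN at a=1 m (b=L-a=3):
  M_2 = Pa²(a+3b)(L-x)/L³ - Pa²b/L²  [x>a] = 3·1²·(1+3·3)·(4-3)/4³ - 3·1²·3/4² = -3/32 kN·m
Superposition: M = Σ M_i = -121/96 kN·m ≈ -1.260417 kN·m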